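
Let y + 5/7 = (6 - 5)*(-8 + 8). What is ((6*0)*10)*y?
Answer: 0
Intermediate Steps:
y = -5/7 (y = -5/7 + (6 - 5)*(-8 + 8) = -5/7 + 1*0 = -5/7 + 0 = -5/7 ≈ -0.71429)
((6*0)*10)*y = ((6*0)*10)*(-5/7) = (0*10)*(-5/7) = 0*(-5/7) = 0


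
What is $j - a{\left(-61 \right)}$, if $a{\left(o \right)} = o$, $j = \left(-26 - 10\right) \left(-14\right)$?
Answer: $565$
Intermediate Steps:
$j = 504$ ($j = \left(-36\right) \left(-14\right) = 504$)
$j - a{\left(-61 \right)} = 504 - -61 = 504 + 61 = 565$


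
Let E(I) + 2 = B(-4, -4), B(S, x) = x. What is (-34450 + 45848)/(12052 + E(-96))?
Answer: 5699/6023 ≈ 0.94621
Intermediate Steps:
E(I) = -6 (E(I) = -2 - 4 = -6)
(-34450 + 45848)/(12052 + E(-96)) = (-34450 + 45848)/(12052 - 6) = 11398/12046 = 11398*(1/12046) = 5699/6023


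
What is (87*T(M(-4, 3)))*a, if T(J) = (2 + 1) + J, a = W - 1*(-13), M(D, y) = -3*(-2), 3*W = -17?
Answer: 5742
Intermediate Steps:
W = -17/3 (W = (1/3)*(-17) = -17/3 ≈ -5.6667)
M(D, y) = 6
a = 22/3 (a = -17/3 - 1*(-13) = -17/3 + 13 = 22/3 ≈ 7.3333)
T(J) = 3 + J
(87*T(M(-4, 3)))*a = (87*(3 + 6))*(22/3) = (87*9)*(22/3) = 783*(22/3) = 5742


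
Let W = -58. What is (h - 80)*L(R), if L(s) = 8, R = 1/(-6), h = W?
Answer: -1104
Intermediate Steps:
h = -58
R = -⅙ ≈ -0.16667
(h - 80)*L(R) = (-58 - 80)*8 = -138*8 = -1104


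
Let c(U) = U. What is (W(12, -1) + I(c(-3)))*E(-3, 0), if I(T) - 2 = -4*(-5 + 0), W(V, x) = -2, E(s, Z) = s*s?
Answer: 180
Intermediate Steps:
E(s, Z) = s**2
I(T) = 22 (I(T) = 2 - 4*(-5 + 0) = 2 - 4*(-5) = 2 + 20 = 22)
(W(12, -1) + I(c(-3)))*E(-3, 0) = (-2 + 22)*(-3)**2 = 20*9 = 180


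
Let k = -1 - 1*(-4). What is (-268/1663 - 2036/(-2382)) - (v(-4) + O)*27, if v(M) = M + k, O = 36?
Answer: -1870324439/1980633 ≈ -944.31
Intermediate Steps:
k = 3 (k = -1 + 4 = 3)
v(M) = 3 + M (v(M) = M + 3 = 3 + M)
(-268/1663 - 2036/(-2382)) - (v(-4) + O)*27 = (-268/1663 - 2036/(-2382)) - ((3 - 4) + 36)*27 = (-268*1/1663 - 2036*(-1/2382)) - (-1 + 36)*27 = (-268/1663 + 1018/1191) - 35*27 = 1373746/1980633 - 1*945 = 1373746/1980633 - 945 = -1870324439/1980633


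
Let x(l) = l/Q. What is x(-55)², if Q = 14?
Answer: 3025/196 ≈ 15.434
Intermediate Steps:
x(l) = l/14
x(-55)² = ((1/14)*(-55))² = (-55/14)² = 3025/196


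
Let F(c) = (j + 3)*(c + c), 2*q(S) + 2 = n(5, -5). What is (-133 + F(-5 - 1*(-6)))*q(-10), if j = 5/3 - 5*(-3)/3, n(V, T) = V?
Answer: -341/2 ≈ -170.50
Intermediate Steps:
q(S) = 3/2 (q(S) = -1 + (1/2)*5 = -1 + 5/2 = 3/2)
j = 20/3 (j = 5*(1/3) + 15*(1/3) = 5/3 + 5 = 20/3 ≈ 6.6667)
F(c) = 58*c/3 (F(c) = (20/3 + 3)*(c + c) = 29*(2*c)/3 = 58*c/3)
(-133 + F(-5 - 1*(-6)))*q(-10) = (-133 + 58*(-5 - 1*(-6))/3)*(3/2) = (-133 + 58*(-5 + 6)/3)*(3/2) = (-133 + (58/3)*1)*(3/2) = (-133 + 58/3)*(3/2) = -341/3*3/2 = -341/2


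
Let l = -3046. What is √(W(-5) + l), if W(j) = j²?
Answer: I*√3021 ≈ 54.964*I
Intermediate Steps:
√(W(-5) + l) = √((-5)² - 3046) = √(25 - 3046) = √(-3021) = I*√3021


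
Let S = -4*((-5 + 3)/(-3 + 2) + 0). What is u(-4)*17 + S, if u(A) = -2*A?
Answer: 128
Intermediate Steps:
S = -8 (S = -4*(-2/(-1) + 0) = -4*(-2*(-1) + 0) = -4*(2 + 0) = -4*2 = -8)
u(-4)*17 + S = -2*(-4)*17 - 8 = 8*17 - 8 = 136 - 8 = 128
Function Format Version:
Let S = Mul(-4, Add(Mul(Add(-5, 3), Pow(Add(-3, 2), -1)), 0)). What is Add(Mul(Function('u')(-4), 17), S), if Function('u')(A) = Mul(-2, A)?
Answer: 128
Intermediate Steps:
S = -8 (S = Mul(-4, Add(Mul(-2, Pow(-1, -1)), 0)) = Mul(-4, Add(Mul(-2, -1), 0)) = Mul(-4, Add(2, 0)) = Mul(-4, 2) = -8)
Add(Mul(Function('u')(-4), 17), S) = Add(Mul(Mul(-2, -4), 17), -8) = Add(Mul(8, 17), -8) = Add(136, -8) = 128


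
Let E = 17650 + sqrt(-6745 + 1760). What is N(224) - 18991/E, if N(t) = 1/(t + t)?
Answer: -29970821543/27912862656 + 18991*I*sqrt(4985)/311527485 ≈ -1.0737 + 0.0043041*I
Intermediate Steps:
N(t) = 1/(2*t)
E = 17650 + I*sqrt(4985) (E = 17650 + sqrt(-4985) = 17650 + I*sqrt(4985) ≈ 17650.0 + 70.604*I)
N(224) - 18991/E = (1/2)/224 - 18991/(17650 + I*sqrt(4985)) = (1/2)*(1/224) - 18991/(17650 + I*sqrt(4985)) = 1/448 - 18991/(17650 + I*sqrt(4985))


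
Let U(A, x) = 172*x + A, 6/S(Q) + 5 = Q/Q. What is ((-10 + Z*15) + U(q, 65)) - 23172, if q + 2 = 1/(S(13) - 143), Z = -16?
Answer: -3538518/289 ≈ -12244.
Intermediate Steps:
S(Q) = -3/2 (S(Q) = 6/(-5 + Q/Q) = 6/(-5 + 1) = 6/(-4) = 6*(-1/4) = -3/2)
q = -580/289 (q = -2 + 1/(-3/2 - 143) = -2 + 1/(-289/2) = -2 - 2/289 = -580/289 ≈ -2.0069)
U(A, x) = A + 172*x
((-10 + Z*15) + U(q, 65)) - 23172 = ((-10 - 16*15) + (-580/289 + 172*65)) - 23172 = ((-10 - 240) + (-580/289 + 11180)) - 23172 = (-250 + 3230440/289) - 23172 = 3158190/289 - 23172 = -3538518/289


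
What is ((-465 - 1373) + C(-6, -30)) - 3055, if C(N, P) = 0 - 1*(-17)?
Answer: -4876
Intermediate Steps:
C(N, P) = 17 (C(N, P) = 0 + 17 = 17)
((-465 - 1373) + C(-6, -30)) - 3055 = ((-465 - 1373) + 17) - 3055 = (-1838 + 17) - 3055 = -1821 - 3055 = -4876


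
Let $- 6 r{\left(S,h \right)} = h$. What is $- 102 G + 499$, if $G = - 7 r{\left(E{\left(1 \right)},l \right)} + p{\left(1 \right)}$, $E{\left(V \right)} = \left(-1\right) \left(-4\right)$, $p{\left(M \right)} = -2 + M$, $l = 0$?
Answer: $601$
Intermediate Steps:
$E{\left(V \right)} = 4$
$r{\left(S,h \right)} = - \frac{h}{6}$
$G = -1$ ($G = - 7 \left(\left(- \frac{1}{6}\right) 0\right) + \left(-2 + 1\right) = \left(-7\right) 0 - 1 = 0 - 1 = -1$)
$- 102 G + 499 = \left(-102\right) \left(-1\right) + 499 = 102 + 499 = 601$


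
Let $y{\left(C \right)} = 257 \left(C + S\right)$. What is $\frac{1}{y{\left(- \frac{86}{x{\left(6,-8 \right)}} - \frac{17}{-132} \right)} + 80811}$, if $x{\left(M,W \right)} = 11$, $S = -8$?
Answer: $\frac{132}{10134805} \approx 1.3024 \cdot 10^{-5}$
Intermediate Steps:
$y{\left(C \right)} = -2056 + 257 C$ ($y{\left(C \right)} = 257 \left(C - 8\right) = 257 \left(-8 + C\right) = -2056 + 257 C$)
$\frac{1}{y{\left(- \frac{86}{x{\left(6,-8 \right)}} - \frac{17}{-132} \right)} + 80811} = \frac{1}{\left(-2056 + 257 \left(- \frac{86}{11} - \frac{17}{-132}\right)\right) + 80811} = \frac{1}{\left(-2056 + 257 \left(\left(-86\right) \frac{1}{11} - - \frac{17}{132}\right)\right) + 80811} = \frac{1}{\left(-2056 + 257 \left(- \frac{86}{11} + \frac{17}{132}\right)\right) + 80811} = \frac{1}{\left(-2056 + 257 \left(- \frac{1015}{132}\right)\right) + 80811} = \frac{1}{\left(-2056 - \frac{260855}{132}\right) + 80811} = \frac{1}{- \frac{532247}{132} + 80811} = \frac{1}{\frac{10134805}{132}} = \frac{132}{10134805}$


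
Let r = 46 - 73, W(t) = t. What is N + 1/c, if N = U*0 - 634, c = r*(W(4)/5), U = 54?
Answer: -68477/108 ≈ -634.05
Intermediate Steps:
r = -27
c = -108/5 ≈ -21.600
N = -634 (N = 54*0 - 634 = 0 - 634 = -634)
N + 1/c = -634 + 1/(-108/5) = -634 - 5/108 = -68477/108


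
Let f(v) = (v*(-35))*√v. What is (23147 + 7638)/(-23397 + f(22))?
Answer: -65479695/48579619 + 2154950*√22/48579619 ≈ -1.1398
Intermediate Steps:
f(v) = -35*v^(3/2) (f(v) = (-35*v)*√v = -35*v^(3/2))
(23147 + 7638)/(-23397 + f(22)) = (23147 + 7638)/(-23397 - 770*√22) = 30785/(-23397 - 770*√22)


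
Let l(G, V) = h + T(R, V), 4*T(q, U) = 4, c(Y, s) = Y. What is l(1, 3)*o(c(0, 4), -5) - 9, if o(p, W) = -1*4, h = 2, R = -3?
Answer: -21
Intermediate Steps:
o(p, W) = -4
T(q, U) = 1 (T(q, U) = (1/4)*4 = 1)
l(G, V) = 3 (l(G, V) = 2 + 1 = 3)
l(1, 3)*o(c(0, 4), -5) - 9 = 3*(-4) - 9 = -12 - 9 = -21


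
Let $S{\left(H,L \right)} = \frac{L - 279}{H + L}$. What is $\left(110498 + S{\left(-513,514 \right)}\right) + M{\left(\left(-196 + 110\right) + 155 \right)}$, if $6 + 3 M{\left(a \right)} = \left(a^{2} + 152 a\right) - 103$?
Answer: $\frac{347339}{3} \approx 1.1578 \cdot 10^{5}$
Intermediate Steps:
$S{\left(H,L \right)} = \frac{-279 + L}{H + L}$
$M{\left(a \right)} = - \frac{109}{3} + \frac{a^{2}}{3} + \frac{152 a}{3}$ ($M{\left(a \right)} = -2 + \frac{\left(a^{2} + 152 a\right) - 103}{3} = -2 + \frac{-103 + a^{2} + 152 a}{3} = -2 + \left(- \frac{103}{3} + \frac{a^{2}}{3} + \frac{152 a}{3}\right) = - \frac{109}{3} + \frac{a^{2}}{3} + \frac{152 a}{3}$)
$\left(110498 + S{\left(-513,514 \right)}\right) + M{\left(\left(-196 + 110\right) + 155 \right)} = \left(110498 + \frac{-279 + 514}{-513 + 514}\right) + \left(- \frac{109}{3} + \frac{\left(\left(-196 + 110\right) + 155\right)^{2}}{3} + \frac{152 \left(\left(-196 + 110\right) + 155\right)}{3}\right) = \left(110498 + 1^{-1} \cdot 235\right) + \left(- \frac{109}{3} + \frac{\left(-86 + 155\right)^{2}}{3} + \frac{152 \left(-86 + 155\right)}{3}\right) = \left(110498 + 1 \cdot 235\right) + \left(- \frac{109}{3} + \frac{69^{2}}{3} + \frac{152}{3} \cdot 69\right) = \left(110498 + 235\right) + \left(- \frac{109}{3} + \frac{1}{3} \cdot 4761 + 3496\right) = 110733 + \left(- \frac{109}{3} + 1587 + 3496\right) = 110733 + \frac{15140}{3} = \frac{347339}{3}$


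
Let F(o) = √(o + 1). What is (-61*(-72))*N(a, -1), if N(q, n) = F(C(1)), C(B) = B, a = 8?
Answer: 4392*√2 ≈ 6211.2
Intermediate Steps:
F(o) = √(1 + o)
N(q, n) = √2 (N(q, n) = √(1 + 1) = √2)
(-61*(-72))*N(a, -1) = (-61*(-72))*√2 = 4392*√2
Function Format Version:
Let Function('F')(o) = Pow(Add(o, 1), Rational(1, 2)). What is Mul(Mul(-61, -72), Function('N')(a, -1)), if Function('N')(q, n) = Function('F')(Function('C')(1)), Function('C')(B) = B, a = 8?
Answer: Mul(4392, Pow(2, Rational(1, 2))) ≈ 6211.2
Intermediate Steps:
Function('F')(o) = Pow(Add(1, o), Rational(1, 2))
Function('N')(q, n) = Pow(2, Rational(1, 2)) (Function('N')(q, n) = Pow(Add(1, 1), Rational(1, 2)) = Pow(2, Rational(1, 2)))
Mul(Mul(-61, -72), Function('N')(a, -1)) = Mul(Mul(-61, -72), Pow(2, Rational(1, 2))) = Mul(4392, Pow(2, Rational(1, 2)))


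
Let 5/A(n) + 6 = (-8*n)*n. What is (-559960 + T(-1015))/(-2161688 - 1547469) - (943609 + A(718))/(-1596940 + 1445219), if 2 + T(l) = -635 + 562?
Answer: 14785097225780180119/2320921331816249006 ≈ 6.3704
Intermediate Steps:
T(l) = -75 (T(l) = -2 + (-635 + 562) = -2 - 73 = -75)
A(n) = 5/(-6 - 8*n²) (A(n) = 5/(-6 + (-8*n)*n) = 5/(-6 - 8*n²))
(-559960 + T(-1015))/(-2161688 - 1547469) - (943609 + A(718))/(-1596940 + 1445219) = (-559960 - 75)/(-2161688 - 1547469) - (943609 - 5/(6 + 8*718²))/(-1596940 + 1445219) = -560035/(-3709157) - (943609 - 5/(6 + 8*515524))/(-151721) = -560035*(-1/3709157) - (943609 - 5/(6 + 4124192))*(-1)/151721 = 560035/3709157 - (943609 - 5/4124198)*(-1)/151721 = 560035/3709157 - 3891630350577*(-1)/(4124198*151721) = 560035/3709157 - 1*(-3891630350577/625727444758) = 560035/3709157 + 3891630350577/625727444758 = 14785097225780180119/2320921331816249006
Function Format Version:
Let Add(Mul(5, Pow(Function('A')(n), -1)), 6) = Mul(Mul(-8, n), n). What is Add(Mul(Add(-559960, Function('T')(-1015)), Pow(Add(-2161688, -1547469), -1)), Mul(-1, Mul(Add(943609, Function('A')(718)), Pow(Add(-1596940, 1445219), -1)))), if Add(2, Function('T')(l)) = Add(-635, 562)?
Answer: Rational(14785097225780180119, 2320921331816249006) ≈ 6.3704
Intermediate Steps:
Function('T')(l) = -75 (Function('T')(l) = Add(-2, Add(-635, 562)) = Add(-2, -73) = -75)
Function('A')(n) = Mul(5, Pow(Add(-6, Mul(-8, Pow(n, 2))), -1)) (Function('A')(n) = Mul(5, Pow(Add(-6, Mul(Mul(-8, n), n)), -1)) = Mul(5, Pow(Add(-6, Mul(-8, Pow(n, 2))), -1)))
Add(Mul(Add(-559960, Function('T')(-1015)), Pow(Add(-2161688, -1547469), -1)), Mul(-1, Mul(Add(943609, Function('A')(718)), Pow(Add(-1596940, 1445219), -1)))) = Add(Mul(Add(-559960, -75), Pow(Add(-2161688, -1547469), -1)), Mul(-1, Mul(Add(943609, Mul(-5, Pow(Add(6, Mul(8, Pow(718, 2))), -1))), Pow(Add(-1596940, 1445219), -1)))) = Add(Mul(-560035, Pow(-3709157, -1)), Mul(-1, Mul(Add(943609, Mul(-5, Pow(Add(6, Mul(8, 515524)), -1))), Pow(-151721, -1)))) = Add(Mul(-560035, Rational(-1, 3709157)), Mul(-1, Mul(Add(943609, Mul(-5, Pow(Add(6, 4124192), -1))), Rational(-1, 151721)))) = Add(Rational(560035, 3709157), Mul(-1, Mul(Add(943609, Mul(-5, Pow(4124198, -1))), Rational(-1, 151721)))) = Add(Rational(560035, 3709157), Mul(-1, Mul(Add(943609, Mul(-5, Rational(1, 4124198))), Rational(-1, 151721)))) = Add(Rational(560035, 3709157), Mul(-1, Mul(Add(943609, Rational(-5, 4124198)), Rational(-1, 151721)))) = Add(Rational(560035, 3709157), Mul(-1, Mul(Rational(3891630350577, 4124198), Rational(-1, 151721)))) = Add(Rational(560035, 3709157), Mul(-1, Rational(-3891630350577, 625727444758))) = Add(Rational(560035, 3709157), Rational(3891630350577, 625727444758)) = Rational(14785097225780180119, 2320921331816249006)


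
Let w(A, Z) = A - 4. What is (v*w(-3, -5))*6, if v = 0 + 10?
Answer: -420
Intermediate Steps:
w(A, Z) = -4 + A
v = 10
(v*w(-3, -5))*6 = (10*(-4 - 3))*6 = (10*(-7))*6 = -70*6 = -420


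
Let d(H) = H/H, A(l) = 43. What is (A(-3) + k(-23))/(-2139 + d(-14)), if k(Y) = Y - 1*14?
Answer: -3/1069 ≈ -0.0028064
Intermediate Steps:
d(H) = 1
k(Y) = -14 + Y (k(Y) = Y - 14 = -14 + Y)
(A(-3) + k(-23))/(-2139 + d(-14)) = (43 + (-14 - 23))/(-2139 + 1) = (43 - 37)/(-2138) = 6*(-1/2138) = -3/1069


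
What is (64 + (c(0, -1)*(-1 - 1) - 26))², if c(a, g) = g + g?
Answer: 1764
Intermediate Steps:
c(a, g) = 2*g
(64 + (c(0, -1)*(-1 - 1) - 26))² = (64 + ((2*(-1))*(-1 - 1) - 26))² = (64 + (-2*(-2) - 26))² = (64 + (4 - 26))² = (64 - 22)² = 42² = 1764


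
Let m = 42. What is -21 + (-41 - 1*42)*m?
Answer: -3507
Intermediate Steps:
-21 + (-41 - 1*42)*m = -21 + (-41 - 1*42)*42 = -21 + (-41 - 42)*42 = -21 - 83*42 = -21 - 3486 = -3507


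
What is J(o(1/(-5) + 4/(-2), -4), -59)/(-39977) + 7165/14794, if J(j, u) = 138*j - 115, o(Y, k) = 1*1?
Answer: 286094943/591419738 ≈ 0.48374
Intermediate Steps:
o(Y, k) = 1
J(j, u) = -115 + 138*j
J(o(1/(-5) + 4/(-2), -4), -59)/(-39977) + 7165/14794 = (-115 + 138*1)/(-39977) + 7165/14794 = (-115 + 138)*(-1/39977) + 7165*(1/14794) = 23*(-1/39977) + 7165/14794 = -23/39977 + 7165/14794 = 286094943/591419738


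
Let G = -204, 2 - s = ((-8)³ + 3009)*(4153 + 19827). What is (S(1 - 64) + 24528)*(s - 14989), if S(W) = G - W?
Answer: -1460611737189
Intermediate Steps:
s = -59878058 (s = 2 - ((-8)³ + 3009)*(4153 + 19827) = 2 - (-512 + 3009)*23980 = 2 - 2497*23980 = 2 - 1*59878060 = 2 - 59878060 = -59878058)
S(W) = -204 - W
(S(1 - 64) + 24528)*(s - 14989) = ((-204 - (1 - 64)) + 24528)*(-59878058 - 14989) = ((-204 - 1*(-63)) + 24528)*(-59893047) = ((-204 + 63) + 24528)*(-59893047) = (-141 + 24528)*(-59893047) = 24387*(-59893047) = -1460611737189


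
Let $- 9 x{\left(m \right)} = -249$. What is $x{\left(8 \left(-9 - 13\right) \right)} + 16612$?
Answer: $\frac{49919}{3} \approx 16640.0$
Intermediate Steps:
$x{\left(m \right)} = \frac{83}{3}$ ($x{\left(m \right)} = \left(- \frac{1}{9}\right) \left(-249\right) = \frac{83}{3}$)
$x{\left(8 \left(-9 - 13\right) \right)} + 16612 = \frac{83}{3} + 16612 = \frac{49919}{3}$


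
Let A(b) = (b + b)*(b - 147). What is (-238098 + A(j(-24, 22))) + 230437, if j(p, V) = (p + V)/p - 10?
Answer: -327515/72 ≈ -4548.8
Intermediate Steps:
j(p, V) = -10 + (V + p)/p (j(p, V) = (V + p)/p - 10 = -10 + (V + p)/p)
A(b) = 2*b*(-147 + b) (A(b) = (2*b)*(-147 + b) = 2*b*(-147 + b))
(-238098 + A(j(-24, 22))) + 230437 = (-238098 + 2*(-9 + 22/(-24))*(-147 + (-9 + 22/(-24)))) + 230437 = (-238098 + 2*(-9 + 22*(-1/24))*(-147 + (-9 + 22*(-1/24)))) + 230437 = (-238098 + 2*(-9 - 11/12)*(-147 + (-9 - 11/12))) + 230437 = (-238098 + 2*(-119/12)*(-147 - 119/12)) + 230437 = (-238098 + 2*(-119/12)*(-1883/12)) + 230437 = (-238098 + 224077/72) + 230437 = -16918979/72 + 230437 = -327515/72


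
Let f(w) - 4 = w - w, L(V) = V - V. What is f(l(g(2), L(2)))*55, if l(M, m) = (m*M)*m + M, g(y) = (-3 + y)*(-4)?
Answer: 220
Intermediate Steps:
g(y) = 12 - 4*y
L(V) = 0
l(M, m) = M + M*m² (l(M, m) = (M*m)*m + M = M*m² + M = M + M*m²)
f(w) = 4 (f(w) = 4 + (w - w) = 4 + 0 = 4)
f(l(g(2), L(2)))*55 = 4*55 = 220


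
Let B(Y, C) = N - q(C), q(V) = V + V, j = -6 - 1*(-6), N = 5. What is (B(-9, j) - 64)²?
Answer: 3481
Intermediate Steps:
j = 0 (j = -6 + 6 = 0)
q(V) = 2*V
B(Y, C) = 5 - 2*C
(B(-9, j) - 64)² = ((5 - 2*0) - 64)² = ((5 + 0) - 64)² = (5 - 64)² = (-59)² = 3481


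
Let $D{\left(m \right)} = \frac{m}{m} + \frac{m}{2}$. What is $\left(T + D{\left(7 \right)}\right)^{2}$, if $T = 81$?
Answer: $\frac{29241}{4} \approx 7310.3$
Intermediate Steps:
$D{\left(m \right)} = 1 + \frac{m}{2}$ ($D{\left(m \right)} = 1 + m \frac{1}{2} = 1 + \frac{m}{2}$)
$\left(T + D{\left(7 \right)}\right)^{2} = \left(81 + \left(1 + \frac{1}{2} \cdot 7\right)\right)^{2} = \left(81 + \left(1 + \frac{7}{2}\right)\right)^{2} = \left(81 + \frac{9}{2}\right)^{2} = \left(\frac{171}{2}\right)^{2} = \frac{29241}{4}$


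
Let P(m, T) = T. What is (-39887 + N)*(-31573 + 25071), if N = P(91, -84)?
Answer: 259891442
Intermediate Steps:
N = -84
(-39887 + N)*(-31573 + 25071) = (-39887 - 84)*(-31573 + 25071) = -39971*(-6502) = 259891442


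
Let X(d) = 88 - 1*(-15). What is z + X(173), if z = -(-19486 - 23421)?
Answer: 43010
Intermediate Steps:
X(d) = 103 (X(d) = 88 + 15 = 103)
z = 42907 (z = -1*(-42907) = 42907)
z + X(173) = 42907 + 103 = 43010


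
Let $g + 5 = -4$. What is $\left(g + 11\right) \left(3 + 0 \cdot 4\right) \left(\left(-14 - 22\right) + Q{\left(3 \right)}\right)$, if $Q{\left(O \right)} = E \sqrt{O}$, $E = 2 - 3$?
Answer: $-216 - 6 \sqrt{3} \approx -226.39$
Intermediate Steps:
$E = -1$ ($E = 2 - 3 = -1$)
$g = -9$ ($g = -5 - 4 = -9$)
$Q{\left(O \right)} = - \sqrt{O}$
$\left(g + 11\right) \left(3 + 0 \cdot 4\right) \left(\left(-14 - 22\right) + Q{\left(3 \right)}\right) = \left(-9 + 11\right) \left(3 + 0 \cdot 4\right) \left(\left(-14 - 22\right) - \sqrt{3}\right) = 2 \left(3 + 0\right) \left(-36 - \sqrt{3}\right) = 2 \cdot 3 \left(-36 - \sqrt{3}\right) = 6 \left(-36 - \sqrt{3}\right) = -216 - 6 \sqrt{3}$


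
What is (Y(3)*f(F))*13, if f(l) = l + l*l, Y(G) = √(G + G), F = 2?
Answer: 78*√6 ≈ 191.06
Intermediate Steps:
Y(G) = √2*√G (Y(G) = √(2*G) = √2*√G)
f(l) = l + l²
(Y(3)*f(F))*13 = ((√2*√3)*(2*(1 + 2)))*13 = (√6*(2*3))*13 = (√6*6)*13 = (6*√6)*13 = 78*√6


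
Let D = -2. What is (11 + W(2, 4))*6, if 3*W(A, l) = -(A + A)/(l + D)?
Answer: 62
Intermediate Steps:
W(A, l) = -2*A/(3*(-2 + l)) (W(A, l) = (-(A + A)/(l - 2))/3 = (-2*A/(-2 + l))/3 = -2*A/(3*(-2 + l)))
(11 + W(2, 4))*6 = (11 - 2*2/(-6 + 3*4))*6 = (11 - 2*2/(-6 + 12))*6 = (11 - 2*2/6)*6 = (11 - 2*2*⅙)*6 = (11 - ⅔)*6 = (31/3)*6 = 62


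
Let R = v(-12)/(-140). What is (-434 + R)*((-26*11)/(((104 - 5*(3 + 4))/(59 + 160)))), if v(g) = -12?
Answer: 317074186/805 ≈ 3.9388e+5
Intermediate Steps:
R = 3/35 (R = -12/(-140) = -12*(-1/140) = 3/35 ≈ 0.085714)
(-434 + R)*((-26*11)/(((104 - 5*(3 + 4))/(59 + 160)))) = (-434 + 3/35)*((-26*11)/(((104 - 5*(3 + 4))/(59 + 160)))) = -(-4343482)/(35*((104 - 5*7)/219)) = -(-4343482)/(35*((104 - 35)*(1/219))) = -(-4343482)/(35*(69*(1/219))) = -(-4343482)/(35*23/73) = -(-4343482)*73/(35*23) = -15187/35*(-20878/23) = 317074186/805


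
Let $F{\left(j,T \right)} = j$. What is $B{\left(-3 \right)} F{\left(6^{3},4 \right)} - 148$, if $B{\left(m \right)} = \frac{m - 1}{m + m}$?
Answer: $-4$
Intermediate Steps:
$B{\left(m \right)} = \frac{-1 + m}{2 m}$
$B{\left(-3 \right)} F{\left(6^{3},4 \right)} - 148 = \frac{-1 - 3}{2 \left(-3\right)} 6^{3} - 148 = \frac{1}{2} \left(- \frac{1}{3}\right) \left(-4\right) 216 - 148 = \frac{2}{3} \cdot 216 - 148 = 144 - 148 = -4$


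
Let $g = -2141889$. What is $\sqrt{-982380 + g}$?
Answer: $3 i \sqrt{347141} \approx 1767.6 i$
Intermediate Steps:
$\sqrt{-982380 + g} = \sqrt{-982380 - 2141889} = \sqrt{-3124269} = 3 i \sqrt{347141}$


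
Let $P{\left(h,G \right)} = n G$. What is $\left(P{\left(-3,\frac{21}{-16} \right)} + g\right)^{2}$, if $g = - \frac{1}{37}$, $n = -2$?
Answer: $\frac{591361}{87616} \approx 6.7495$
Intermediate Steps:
$g = - \frac{1}{37}$ ($g = \left(-1\right) \frac{1}{37} = - \frac{1}{37} \approx -0.027027$)
$P{\left(h,G \right)} = - 2 G$
$\left(P{\left(-3,\frac{21}{-16} \right)} + g\right)^{2} = \left(- 2 \frac{21}{-16} - \frac{1}{37}\right)^{2} = \left(- 2 \cdot 21 \left(- \frac{1}{16}\right) - \frac{1}{37}\right)^{2} = \left(\left(-2\right) \left(- \frac{21}{16}\right) - \frac{1}{37}\right)^{2} = \left(\frac{21}{8} - \frac{1}{37}\right)^{2} = \left(\frac{769}{296}\right)^{2} = \frac{591361}{87616}$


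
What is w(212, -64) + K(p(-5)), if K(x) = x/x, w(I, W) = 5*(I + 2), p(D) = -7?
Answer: 1071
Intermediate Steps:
w(I, W) = 10 + 5*I (w(I, W) = 5*(2 + I) = 10 + 5*I)
K(x) = 1
w(212, -64) + K(p(-5)) = (10 + 5*212) + 1 = (10 + 1060) + 1 = 1070 + 1 = 1071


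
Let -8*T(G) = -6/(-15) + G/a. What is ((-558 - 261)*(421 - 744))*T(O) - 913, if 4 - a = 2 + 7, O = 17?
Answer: 786307/8 ≈ 98288.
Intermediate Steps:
a = -5 (a = 4 - (2 + 7) = 4 - 1*9 = 4 - 9 = -5)
T(G) = -1/20 + G/40 (T(G) = -(-6/(-15) + G/(-5))/8 = -(-6*(-1/15) + G*(-⅕))/8 = -(⅖ - G/5)/8 = -1/20 + G/40)
((-558 - 261)*(421 - 744))*T(O) - 913 = ((-558 - 261)*(421 - 744))*(-1/20 + (1/40)*17) - 913 = (-819*(-323))*(-1/20 + 17/40) - 913 = 264537*(3/8) - 913 = 793611/8 - 913 = 786307/8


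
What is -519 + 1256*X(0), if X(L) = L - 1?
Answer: -1775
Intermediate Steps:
X(L) = -1 + L
-519 + 1256*X(0) = -519 + 1256*(-1 + 0) = -519 + 1256*(-1) = -519 - 1256 = -1775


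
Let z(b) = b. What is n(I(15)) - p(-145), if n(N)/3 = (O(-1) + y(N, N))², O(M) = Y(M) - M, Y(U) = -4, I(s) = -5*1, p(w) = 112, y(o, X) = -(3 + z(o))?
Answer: -109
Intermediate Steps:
y(o, X) = -3 - o (y(o, X) = -(3 + o) = -3 - o)
I(s) = -5
O(M) = -4 - M
n(N) = 3*(-6 - N)² (n(N) = 3*((-4 - 1*(-1)) + (-3 - N))² = 3*((-4 + 1) + (-3 - N))² = 3*(-3 + (-3 - N))² = 3*(-6 - N)²)
n(I(15)) - p(-145) = 3*(6 - 5)² - 1*112 = 3*1² - 112 = 3*1 - 112 = 3 - 112 = -109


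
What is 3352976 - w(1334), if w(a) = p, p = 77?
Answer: 3352899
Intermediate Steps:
w(a) = 77
3352976 - w(1334) = 3352976 - 1*77 = 3352976 - 77 = 3352899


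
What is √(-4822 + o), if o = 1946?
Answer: 2*I*√719 ≈ 53.628*I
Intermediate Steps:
√(-4822 + o) = √(-4822 + 1946) = √(-2876) = 2*I*√719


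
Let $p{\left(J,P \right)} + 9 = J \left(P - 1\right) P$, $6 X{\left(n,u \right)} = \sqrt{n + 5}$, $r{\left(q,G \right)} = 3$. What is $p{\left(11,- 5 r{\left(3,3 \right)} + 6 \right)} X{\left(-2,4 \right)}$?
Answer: $\frac{327 \sqrt{3}}{2} \approx 283.19$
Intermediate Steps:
$X{\left(n,u \right)} = \frac{\sqrt{5 + n}}{6}$ ($X{\left(n,u \right)} = \frac{\sqrt{n + 5}}{6} = \frac{\sqrt{5 + n}}{6}$)
$p{\left(J,P \right)} = -9 + J P \left(-1 + P\right)$ ($p{\left(J,P \right)} = -9 + J \left(P - 1\right) P = -9 + J \left(-1 + P\right) P = -9 + J P \left(-1 + P\right)$)
$p{\left(11,- 5 r{\left(3,3 \right)} + 6 \right)} X{\left(-2,4 \right)} = \left(-9 + 11 \left(\left(-5\right) 3 + 6\right)^{2} - 11 \left(\left(-5\right) 3 + 6\right)\right) \frac{\sqrt{5 - 2}}{6} = \left(-9 + 11 \left(-15 + 6\right)^{2} - 11 \left(-15 + 6\right)\right) \frac{\sqrt{3}}{6} = \left(-9 + 11 \left(-9\right)^{2} - 11 \left(-9\right)\right) \frac{\sqrt{3}}{6} = \left(-9 + 11 \cdot 81 + 99\right) \frac{\sqrt{3}}{6} = \left(-9 + 891 + 99\right) \frac{\sqrt{3}}{6} = 981 \frac{\sqrt{3}}{6} = \frac{327 \sqrt{3}}{2}$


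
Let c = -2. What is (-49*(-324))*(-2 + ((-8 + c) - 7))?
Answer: -301644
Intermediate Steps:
(-49*(-324))*(-2 + ((-8 + c) - 7)) = (-49*(-324))*(-2 + ((-8 - 2) - 7)) = 15876*(-2 + (-10 - 7)) = 15876*(-2 - 17) = 15876*(-19) = -301644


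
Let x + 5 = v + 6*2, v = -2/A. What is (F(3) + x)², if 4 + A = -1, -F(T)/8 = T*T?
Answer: 104329/25 ≈ 4173.2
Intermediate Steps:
F(T) = -8*T² (F(T) = -8*T*T = -8*T²)
A = -5 (A = -4 - 1 = -5)
v = ⅖ (v = -2/(-5) = -2*(-⅕) = ⅖ ≈ 0.40000)
x = 37/5 (x = -5 + (⅖ + 6*2) = -5 + (⅖ + 12) = -5 + 62/5 = 37/5 ≈ 7.4000)
(F(3) + x)² = (-8*3² + 37/5)² = (-8*9 + 37/5)² = (-72 + 37/5)² = (-323/5)² = 104329/25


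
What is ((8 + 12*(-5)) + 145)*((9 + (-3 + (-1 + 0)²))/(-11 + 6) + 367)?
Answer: 170004/5 ≈ 34001.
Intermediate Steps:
((8 + 12*(-5)) + 145)*((9 + (-3 + (-1 + 0)²))/(-11 + 6) + 367) = ((8 - 60) + 145)*((9 + (-3 + (-1)²))/(-5) + 367) = (-52 + 145)*(-(9 + (-3 + 1))/5 + 367) = 93*(-(9 - 2)/5 + 367) = 93*(-⅕*7 + 367) = 93*(-7/5 + 367) = 93*(1828/5) = 170004/5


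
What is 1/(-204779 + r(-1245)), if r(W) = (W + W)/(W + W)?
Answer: -1/204778 ≈ -4.8833e-6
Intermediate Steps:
r(W) = 1 (r(W) = (2*W)/((2*W)) = (2*W)*(1/(2*W)) = 1)
1/(-204779 + r(-1245)) = 1/(-204779 + 1) = 1/(-204778) = -1/204778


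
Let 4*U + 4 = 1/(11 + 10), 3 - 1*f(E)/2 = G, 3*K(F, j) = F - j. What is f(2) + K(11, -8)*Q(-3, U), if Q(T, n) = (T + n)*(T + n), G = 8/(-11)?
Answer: 25190801/232848 ≈ 108.19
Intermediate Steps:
K(F, j) = -j/3 + F/3 (K(F, j) = (F - j)/3 = -j/3 + F/3)
G = -8/11 (G = 8*(-1/11) = -8/11 ≈ -0.72727)
f(E) = 82/11 (f(E) = 6 - 2*(-8/11) = 6 + 16/11 = 82/11)
U = -83/84 (U = -1 + 1/(4*(11 + 10)) = -1 + (¼)/21 = -1 + (¼)*(1/21) = -1 + 1/84 = -83/84 ≈ -0.98810)
Q(T, n) = (T + n)²
f(2) + K(11, -8)*Q(-3, U) = 82/11 + (-⅓*(-8) + (⅓)*11)*(-3 - 83/84)² = 82/11 + (8/3 + 11/3)*(-335/84)² = 82/11 + (19/3)*(112225/7056) = 82/11 + 2132275/21168 = 25190801/232848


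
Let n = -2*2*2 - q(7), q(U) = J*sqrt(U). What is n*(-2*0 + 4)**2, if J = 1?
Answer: -128 - 16*sqrt(7) ≈ -170.33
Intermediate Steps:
q(U) = sqrt(U) (q(U) = 1*sqrt(U) = sqrt(U))
n = -8 - sqrt(7) (n = -2*2*2 - sqrt(7) = -4*2 - sqrt(7) = -8 - sqrt(7) ≈ -10.646)
n*(-2*0 + 4)**2 = (-8 - sqrt(7))*(-2*0 + 4)**2 = (-8 - sqrt(7))*(0 + 4)**2 = (-8 - sqrt(7))*4**2 = (-8 - sqrt(7))*16 = -128 - 16*sqrt(7)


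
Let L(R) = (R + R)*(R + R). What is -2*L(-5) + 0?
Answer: -200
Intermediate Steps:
L(R) = 4*R² (L(R) = (2*R)*(2*R) = 4*R²)
-2*L(-5) + 0 = -8*(-5)² + 0 = -8*25 + 0 = -2*100 + 0 = -200 + 0 = -200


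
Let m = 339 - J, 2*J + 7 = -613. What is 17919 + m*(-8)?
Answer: 12727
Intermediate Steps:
J = -310 (J = -7/2 + (1/2)*(-613) = -7/2 - 613/2 = -310)
m = 649 (m = 339 - 1*(-310) = 339 + 310 = 649)
17919 + m*(-8) = 17919 + 649*(-8) = 17919 - 5192 = 12727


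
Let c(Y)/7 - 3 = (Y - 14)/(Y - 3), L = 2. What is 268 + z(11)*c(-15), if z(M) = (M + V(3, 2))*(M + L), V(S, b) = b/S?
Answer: 278827/54 ≈ 5163.5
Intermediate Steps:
z(M) = (2 + M)*(2/3 + M) (z(M) = (M + 2/3)*(M + 2) = (M + 2*(1/3))*(2 + M) = (M + 2/3)*(2 + M) = (2/3 + M)*(2 + M) = (2 + M)*(2/3 + M))
c(Y) = 21 + 7*(-14 + Y)/(-3 + Y) (c(Y) = 21 + 7*((Y - 14)/(Y - 3)) = 21 + 7*((-14 + Y)/(-3 + Y)) = 21 + 7*(-14 + Y)/(-3 + Y))
268 + z(11)*c(-15) = 268 + (4/3 + 11**2 + (8/3)*11)*(7*(-23 + 4*(-15))/(-3 - 15)) = 268 + (4/3 + 121 + 88/3)*(7*(-23 - 60)/(-18)) = 268 + 455*(7*(-1/18)*(-83))/3 = 268 + (455/3)*(581/18) = 268 + 264355/54 = 278827/54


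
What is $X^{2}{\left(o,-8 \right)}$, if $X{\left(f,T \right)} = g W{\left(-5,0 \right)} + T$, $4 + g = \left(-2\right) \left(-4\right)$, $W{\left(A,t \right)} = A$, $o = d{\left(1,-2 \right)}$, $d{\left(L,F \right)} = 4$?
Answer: $784$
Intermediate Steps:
$o = 4$
$g = 4$ ($g = -4 - -8 = -4 + 8 = 4$)
$X{\left(f,T \right)} = -20 + T$ ($X{\left(f,T \right)} = 4 \left(-5\right) + T = -20 + T$)
$X^{2}{\left(o,-8 \right)} = \left(-20 - 8\right)^{2} = \left(-28\right)^{2} = 784$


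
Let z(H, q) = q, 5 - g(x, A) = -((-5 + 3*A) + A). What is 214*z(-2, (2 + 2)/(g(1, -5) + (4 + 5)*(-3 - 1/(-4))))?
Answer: -3424/179 ≈ -19.128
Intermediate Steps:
g(x, A) = 4*A (g(x, A) = 5 - (-1)*((-5 + 3*A) + A) = 5 - (-1)*(-5 + 4*A) = 5 - (5 - 4*A) = 5 + (-5 + 4*A) = 4*A)
214*z(-2, (2 + 2)/(g(1, -5) + (4 + 5)*(-3 - 1/(-4)))) = 214*((2 + 2)/(4*(-5) + (4 + 5)*(-3 - 1/(-4)))) = 214*(4/(-20 + 9*(-3 - 1*(-1/4)))) = 214*(4/(-20 + 9*(-3 + 1/4))) = 214*(4/(-20 + 9*(-11/4))) = 214*(4/(-20 - 99/4)) = 214*(4/(-179/4)) = 214*(4*(-4/179)) = 214*(-16/179) = -3424/179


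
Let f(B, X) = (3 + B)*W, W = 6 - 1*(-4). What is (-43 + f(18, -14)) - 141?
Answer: 26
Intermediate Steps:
W = 10 (W = 6 + 4 = 10)
f(B, X) = 30 + 10*B (f(B, X) = (3 + B)*10 = 30 + 10*B)
(-43 + f(18, -14)) - 141 = (-43 + (30 + 10*18)) - 141 = (-43 + (30 + 180)) - 141 = (-43 + 210) - 141 = 167 - 141 = 26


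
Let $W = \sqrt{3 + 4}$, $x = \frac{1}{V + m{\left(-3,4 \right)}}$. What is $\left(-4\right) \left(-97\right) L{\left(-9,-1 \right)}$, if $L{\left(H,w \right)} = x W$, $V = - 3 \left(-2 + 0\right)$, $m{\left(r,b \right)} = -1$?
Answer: $\frac{388 \sqrt{7}}{5} \approx 205.31$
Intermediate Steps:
$V = 6$ ($V = \left(-3\right) \left(-2\right) = 6$)
$x = \frac{1}{5}$ ($x = \frac{1}{6 - 1} = \frac{1}{5} \approx 0.2$)
$W = \sqrt{7} \approx 2.6458$
$L{\left(H,w \right)} = \frac{\sqrt{7}}{5}$
$\left(-4\right) \left(-97\right) L{\left(-9,-1 \right)} = \left(-4\right) \left(-97\right) \frac{\sqrt{7}}{5} = 388 \frac{\sqrt{7}}{5} = \frac{388 \sqrt{7}}{5}$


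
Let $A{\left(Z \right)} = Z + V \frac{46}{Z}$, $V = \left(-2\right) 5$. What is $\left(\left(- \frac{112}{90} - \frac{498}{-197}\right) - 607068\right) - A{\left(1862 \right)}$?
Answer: $- \frac{5025678471082}{8253315} \approx -6.0893 \cdot 10^{5}$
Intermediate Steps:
$V = -10$
$A{\left(Z \right)} = Z - \frac{460}{Z}$ ($A{\left(Z \right)} = Z - 10 \frac{46}{Z} = Z - \frac{460}{Z}$)
$\left(\left(- \frac{112}{90} - \frac{498}{-197}\right) - 607068\right) - A{\left(1862 \right)} = \left(\left(- \frac{112}{90} - \frac{498}{-197}\right) - 607068\right) - \left(1862 - \frac{460}{1862}\right) = \left(\left(\left(-112\right) \frac{1}{90} - - \frac{498}{197}\right) - 607068\right) - \left(1862 - \frac{230}{931}\right) = \left(\left(- \frac{56}{45} + \frac{498}{197}\right) - 607068\right) - \left(1862 - \frac{230}{931}\right) = \left(\frac{11378}{8865} - 607068\right) - \frac{1733292}{931} = - \frac{5381646442}{8865} - \frac{1733292}{931} = - \frac{5025678471082}{8253315}$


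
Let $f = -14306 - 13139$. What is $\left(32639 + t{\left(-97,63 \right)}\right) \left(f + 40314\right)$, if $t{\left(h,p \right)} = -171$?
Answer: $417830692$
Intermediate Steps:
$f = -27445$
$\left(32639 + t{\left(-97,63 \right)}\right) \left(f + 40314\right) = \left(32639 - 171\right) \left(-27445 + 40314\right) = 32468 \cdot 12869 = 417830692$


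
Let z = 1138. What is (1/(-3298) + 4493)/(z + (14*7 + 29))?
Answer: 1347083/379270 ≈ 3.5518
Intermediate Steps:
(1/(-3298) + 4493)/(z + (14*7 + 29)) = (1/(-3298) + 4493)/(1138 + (14*7 + 29)) = (-1/3298 + 4493)/(1138 + (98 + 29)) = 14817913/(3298*(1138 + 127)) = (14817913/3298)/1265 = (14817913/3298)*(1/1265) = 1347083/379270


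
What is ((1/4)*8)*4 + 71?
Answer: 79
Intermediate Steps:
((1/4)*8)*4 + 71 = ((1*(¼))*8)*4 + 71 = ((¼)*8)*4 + 71 = 2*4 + 71 = 8 + 71 = 79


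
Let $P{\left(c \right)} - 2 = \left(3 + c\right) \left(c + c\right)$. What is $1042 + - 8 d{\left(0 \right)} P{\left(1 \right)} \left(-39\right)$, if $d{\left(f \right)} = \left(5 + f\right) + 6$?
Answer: $35362$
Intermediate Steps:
$d{\left(f \right)} = 11 + f$
$P{\left(c \right)} = 2 + 2 c \left(3 + c\right)$ ($P{\left(c \right)} = 2 + \left(3 + c\right) \left(c + c\right) = 2 + \left(3 + c\right) 2 c = 2 + 2 c \left(3 + c\right)$)
$1042 + - 8 d{\left(0 \right)} P{\left(1 \right)} \left(-39\right) = 1042 + - 8 \left(11 + 0\right) \left(2 + 2 \cdot 1^{2} + 6 \cdot 1\right) \left(-39\right) = 1042 + \left(-8\right) 11 \left(2 + 2 \cdot 1 + 6\right) \left(-39\right) = 1042 + - 88 \left(2 + 2 + 6\right) \left(-39\right) = 1042 + \left(-88\right) 10 \left(-39\right) = 1042 - -34320 = 1042 + 34320 = 35362$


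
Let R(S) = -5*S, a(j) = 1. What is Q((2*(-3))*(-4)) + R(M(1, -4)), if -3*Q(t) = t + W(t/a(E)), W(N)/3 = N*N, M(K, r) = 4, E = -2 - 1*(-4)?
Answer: -604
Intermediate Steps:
E = 2 (E = -2 + 4 = 2)
W(N) = 3*N² (W(N) = 3*(N*N) = 3*N²)
Q(t) = -t² - t/3 (Q(t) = -(t + 3*(t/1)²)/3 = -(t + 3*(t*1)²)/3 = -(t + 3*t²)/3 = -t² - t/3)
Q((2*(-3))*(-4)) + R(M(1, -4)) = -(2*(-3))*(-4)*(⅓ + (2*(-3))*(-4)) - 5*4 = -(-6*(-4))*(⅓ - 6*(-4)) - 20 = -1*24*(⅓ + 24) - 20 = -1*24*73/3 - 20 = -584 - 20 = -604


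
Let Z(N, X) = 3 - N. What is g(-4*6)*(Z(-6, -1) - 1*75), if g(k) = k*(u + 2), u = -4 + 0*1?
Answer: -3168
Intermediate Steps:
u = -4 (u = -4 + 0 = -4)
g(k) = -2*k (g(k) = k*(-4 + 2) = k*(-2) = -2*k)
g(-4*6)*(Z(-6, -1) - 1*75) = (-(-8)*6)*((3 - 1*(-6)) - 1*75) = (-2*(-24))*((3 + 6) - 75) = 48*(9 - 75) = 48*(-66) = -3168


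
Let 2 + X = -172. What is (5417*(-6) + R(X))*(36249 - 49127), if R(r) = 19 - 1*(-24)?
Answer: 418007002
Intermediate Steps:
X = -174 (X = -2 - 172 = -174)
R(r) = 43 (R(r) = 19 + 24 = 43)
(5417*(-6) + R(X))*(36249 - 49127) = (5417*(-6) + 43)*(36249 - 49127) = (-32502 + 43)*(-12878) = -32459*(-12878) = 418007002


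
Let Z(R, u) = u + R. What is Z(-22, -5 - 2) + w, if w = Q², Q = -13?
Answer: 140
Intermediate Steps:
Z(R, u) = R + u
w = 169 (w = (-13)² = 169)
Z(-22, -5 - 2) + w = (-22 + (-5 - 2)) + 169 = (-22 - 7) + 169 = -29 + 169 = 140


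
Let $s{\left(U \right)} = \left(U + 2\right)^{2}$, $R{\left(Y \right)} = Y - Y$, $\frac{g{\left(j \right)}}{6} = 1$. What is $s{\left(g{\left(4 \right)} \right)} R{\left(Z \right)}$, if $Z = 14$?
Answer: $0$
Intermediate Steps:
$g{\left(j \right)} = 6$ ($g{\left(j \right)} = 6 \cdot 1 = 6$)
$R{\left(Y \right)} = 0$
$s{\left(U \right)} = \left(2 + U\right)^{2}$
$s{\left(g{\left(4 \right)} \right)} R{\left(Z \right)} = \left(2 + 6\right)^{2} \cdot 0 = 8^{2} \cdot 0 = 64 \cdot 0 = 0$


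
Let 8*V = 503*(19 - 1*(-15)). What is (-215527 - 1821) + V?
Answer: -860841/4 ≈ -2.1521e+5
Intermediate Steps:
V = 8551/4 (V = (503*(19 - 1*(-15)))/8 = (503*(19 + 15))/8 = (503*34)/8 = (⅛)*17102 = 8551/4 ≈ 2137.8)
(-215527 - 1821) + V = (-215527 - 1821) + 8551/4 = -217348 + 8551/4 = -860841/4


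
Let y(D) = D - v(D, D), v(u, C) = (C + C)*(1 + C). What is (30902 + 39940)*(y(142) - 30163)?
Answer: -5003782986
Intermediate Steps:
v(u, C) = 2*C*(1 + C) (v(u, C) = (2*C)*(1 + C) = 2*C*(1 + C))
y(D) = D - 2*D*(1 + D)
(30902 + 39940)*(y(142) - 30163) = (30902 + 39940)*(142*(-1 - 2*142) - 30163) = 70842*(142*(-1 - 284) - 30163) = 70842*(142*(-285) - 30163) = 70842*(-40470 - 30163) = 70842*(-70633) = -5003782986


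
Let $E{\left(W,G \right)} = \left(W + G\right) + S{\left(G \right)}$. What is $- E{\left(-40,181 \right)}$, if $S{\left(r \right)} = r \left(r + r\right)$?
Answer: $-65663$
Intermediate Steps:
$S{\left(r \right)} = 2 r^{2}$ ($S{\left(r \right)} = r 2 r = 2 r^{2}$)
$E{\left(W,G \right)} = G + W + 2 G^{2}$ ($E{\left(W,G \right)} = \left(W + G\right) + 2 G^{2} = \left(G + W\right) + 2 G^{2} = G + W + 2 G^{2}$)
$- E{\left(-40,181 \right)} = - (181 - 40 + 2 \cdot 181^{2}) = - (181 - 40 + 2 \cdot 32761) = - (181 - 40 + 65522) = \left(-1\right) 65663 = -65663$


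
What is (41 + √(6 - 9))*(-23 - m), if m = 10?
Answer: -1353 - 33*I*√3 ≈ -1353.0 - 57.158*I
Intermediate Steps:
(41 + √(6 - 9))*(-23 - m) = (41 + √(6 - 9))*(-23 - 1*10) = (41 + √(-3))*(-23 - 10) = (41 + I*√3)*(-33) = -1353 - 33*I*√3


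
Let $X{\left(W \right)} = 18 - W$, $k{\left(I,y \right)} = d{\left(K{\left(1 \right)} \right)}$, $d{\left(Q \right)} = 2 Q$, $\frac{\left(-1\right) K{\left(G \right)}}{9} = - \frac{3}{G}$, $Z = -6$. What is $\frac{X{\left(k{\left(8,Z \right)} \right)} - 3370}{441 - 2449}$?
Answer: $\frac{1703}{1004} \approx 1.6962$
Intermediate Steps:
$K{\left(G \right)} = \frac{27}{G}$ ($K{\left(G \right)} = - 9 \left(- \frac{3}{G}\right) = \frac{27}{G}$)
$k{\left(I,y \right)} = 54$ ($k{\left(I,y \right)} = 2 \cdot \frac{27}{1} = 2 \cdot 27 \cdot 1 = 2 \cdot 27 = 54$)
$\frac{X{\left(k{\left(8,Z \right)} \right)} - 3370}{441 - 2449} = \frac{\left(18 - 54\right) - 3370}{441 - 2449} = \frac{\left(18 - 54\right) - 3370}{-2008} = \left(-36 - 3370\right) \left(- \frac{1}{2008}\right) = \left(-3406\right) \left(- \frac{1}{2008}\right) = \frac{1703}{1004}$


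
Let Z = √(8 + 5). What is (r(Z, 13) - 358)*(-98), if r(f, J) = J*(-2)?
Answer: 37632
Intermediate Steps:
Z = √13 ≈ 3.6056
r(f, J) = -2*J
(r(Z, 13) - 358)*(-98) = (-2*13 - 358)*(-98) = (-26 - 358)*(-98) = -384*(-98) = 37632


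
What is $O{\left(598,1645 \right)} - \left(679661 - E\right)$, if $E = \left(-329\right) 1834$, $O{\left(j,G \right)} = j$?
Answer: $-1282449$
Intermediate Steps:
$E = -603386$
$O{\left(598,1645 \right)} - \left(679661 - E\right) = 598 - \left(679661 - -603386\right) = 598 - \left(679661 + 603386\right) = 598 - 1283047 = -1282449$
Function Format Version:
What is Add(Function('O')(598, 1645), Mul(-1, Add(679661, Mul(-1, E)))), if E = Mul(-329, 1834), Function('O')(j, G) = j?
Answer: -1282449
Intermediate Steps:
E = -603386
Add(Function('O')(598, 1645), Mul(-1, Add(679661, Mul(-1, E)))) = Add(598, Mul(-1, Add(679661, Mul(-1, -603386)))) = Add(598, Mul(-1, Add(679661, 603386))) = Add(598, Mul(-1, 1283047)) = Add(598, -1283047) = -1282449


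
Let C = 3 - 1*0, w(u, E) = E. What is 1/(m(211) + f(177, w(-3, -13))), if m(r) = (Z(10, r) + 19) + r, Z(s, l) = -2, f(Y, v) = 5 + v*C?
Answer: 1/194 ≈ 0.0051546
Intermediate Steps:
C = 3 (C = 3 + 0 = 3)
f(Y, v) = 5 + 3*v (f(Y, v) = 5 + v*3 = 5 + 3*v)
m(r) = 17 + r (m(r) = (-2 + 19) + r = 17 + r)
1/(m(211) + f(177, w(-3, -13))) = 1/((17 + 211) + (5 + 3*(-13))) = 1/(228 + (5 - 39)) = 1/(228 - 34) = 1/194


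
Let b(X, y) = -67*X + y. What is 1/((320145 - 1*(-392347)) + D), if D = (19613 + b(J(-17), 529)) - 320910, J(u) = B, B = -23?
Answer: 1/413265 ≈ 2.4198e-6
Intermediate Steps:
J(u) = -23
b(X, y) = y - 67*X
D = -299227 (D = (19613 + (529 - 67*(-23))) - 320910 = (19613 + (529 + 1541)) - 320910 = (19613 + 2070) - 320910 = 21683 - 320910 = -299227)
1/((320145 - 1*(-392347)) + D) = 1/((320145 - 1*(-392347)) - 299227) = 1/((320145 + 392347) - 299227) = 1/(712492 - 299227) = 1/413265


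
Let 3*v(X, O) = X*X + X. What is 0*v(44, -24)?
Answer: 0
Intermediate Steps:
v(X, O) = X/3 + X²/3 (v(X, O) = (X*X + X)/3 = (X² + X)/3 = (X + X²)/3 = X/3 + X²/3)
0*v(44, -24) = 0*((⅓)*44*(1 + 44)) = 0*((⅓)*44*45) = 0*660 = 0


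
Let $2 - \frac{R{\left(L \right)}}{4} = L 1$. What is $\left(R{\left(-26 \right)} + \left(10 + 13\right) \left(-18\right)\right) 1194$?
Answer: $-360588$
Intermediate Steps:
$R{\left(L \right)} = 8 - 4 L$ ($R{\left(L \right)} = 8 - 4 L 1 = 8 - 4 L$)
$\left(R{\left(-26 \right)} + \left(10 + 13\right) \left(-18\right)\right) 1194 = \left(\left(8 - -104\right) + \left(10 + 13\right) \left(-18\right)\right) 1194 = \left(\left(8 + 104\right) + 23 \left(-18\right)\right) 1194 = \left(112 - 414\right) 1194 = \left(-302\right) 1194 = -360588$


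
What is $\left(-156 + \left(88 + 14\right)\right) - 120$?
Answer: $-174$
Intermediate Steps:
$\left(-156 + \left(88 + 14\right)\right) - 120 = \left(-156 + 102\right) - 120 = -54 - 120 = -174$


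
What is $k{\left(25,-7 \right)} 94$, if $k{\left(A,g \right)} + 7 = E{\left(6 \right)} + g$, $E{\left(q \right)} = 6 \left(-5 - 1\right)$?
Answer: $-4700$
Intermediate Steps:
$E{\left(q \right)} = -36$ ($E{\left(q \right)} = 6 \left(-6\right) = -36$)
$k{\left(A,g \right)} = -43 + g$ ($k{\left(A,g \right)} = -7 + \left(-36 + g\right) = -43 + g$)
$k{\left(25,-7 \right)} 94 = \left(-43 - 7\right) 94 = \left(-50\right) 94 = -4700$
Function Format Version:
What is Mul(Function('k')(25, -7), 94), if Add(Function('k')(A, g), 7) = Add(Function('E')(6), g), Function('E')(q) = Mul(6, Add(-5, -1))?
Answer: -4700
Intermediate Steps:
Function('E')(q) = -36 (Function('E')(q) = Mul(6, -6) = -36)
Function('k')(A, g) = Add(-43, g) (Function('k')(A, g) = Add(-7, Add(-36, g)) = Add(-43, g))
Mul(Function('k')(25, -7), 94) = Mul(Add(-43, -7), 94) = Mul(-50, 94) = -4700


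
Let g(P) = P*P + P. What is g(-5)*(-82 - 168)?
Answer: -5000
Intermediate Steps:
g(P) = P + P² (g(P) = P² + P = P + P²)
g(-5)*(-82 - 168) = (-5*(1 - 5))*(-82 - 168) = -5*(-4)*(-250) = 20*(-250) = -5000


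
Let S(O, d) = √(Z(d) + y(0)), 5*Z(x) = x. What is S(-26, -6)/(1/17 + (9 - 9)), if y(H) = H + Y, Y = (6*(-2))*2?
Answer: 51*I*√70/5 ≈ 85.339*I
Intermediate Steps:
Z(x) = x/5
Y = -24 (Y = -12*2 = -24)
y(H) = -24 + H (y(H) = H - 24 = -24 + H)
S(O, d) = √(-24 + d/5) (S(O, d) = √(d/5 + (-24 + 0)) = √(d/5 - 24) = √(-24 + d/5))
S(-26, -6)/(1/17 + (9 - 9)) = (√(-600 + 5*(-6))/5)/(1/17 + (9 - 9)) = (√(-600 - 30)/5)/(1/17 + 0) = (√(-630)/5)/(1/17) = 17*((3*I*√70)/5) = 17*(3*I*√70/5) = 51*I*√70/5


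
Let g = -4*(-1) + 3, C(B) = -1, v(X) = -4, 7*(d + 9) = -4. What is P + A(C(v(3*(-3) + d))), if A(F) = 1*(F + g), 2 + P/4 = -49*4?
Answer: -786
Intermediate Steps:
d = -67/7 (d = -9 + (1/7)*(-4) = -9 - 4/7 = -67/7 ≈ -9.5714)
P = -792 (P = -8 + 4*(-49*4) = -8 + 4*(-196) = -8 - 784 = -792)
g = 7 (g = 4 + 3 = 7)
A(F) = 7 + F (A(F) = 1*(F + 7) = 1*(7 + F) = 7 + F)
P + A(C(v(3*(-3) + d))) = -792 + (7 - 1) = -792 + 6 = -786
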